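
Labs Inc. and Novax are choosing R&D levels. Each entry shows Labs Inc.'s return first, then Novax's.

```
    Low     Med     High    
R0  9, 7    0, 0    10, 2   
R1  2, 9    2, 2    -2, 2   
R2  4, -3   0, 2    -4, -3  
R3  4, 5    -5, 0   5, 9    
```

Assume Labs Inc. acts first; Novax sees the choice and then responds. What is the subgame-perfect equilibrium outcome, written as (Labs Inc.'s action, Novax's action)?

Work backward from Novax's decision.
- R0: BR = Low, leader payoff 9.
- R1: BR = Low, leader payoff 2.
- R2: BR = Med, leader payoff 0.
- R3: BR = High, leader payoff 5.
Maximizing over 9, 2, 0, 5, Labs Inc. chooses R0. Subgame-perfect outcome: (R0, Low) with payoffs (9, 7).

(R0, Low)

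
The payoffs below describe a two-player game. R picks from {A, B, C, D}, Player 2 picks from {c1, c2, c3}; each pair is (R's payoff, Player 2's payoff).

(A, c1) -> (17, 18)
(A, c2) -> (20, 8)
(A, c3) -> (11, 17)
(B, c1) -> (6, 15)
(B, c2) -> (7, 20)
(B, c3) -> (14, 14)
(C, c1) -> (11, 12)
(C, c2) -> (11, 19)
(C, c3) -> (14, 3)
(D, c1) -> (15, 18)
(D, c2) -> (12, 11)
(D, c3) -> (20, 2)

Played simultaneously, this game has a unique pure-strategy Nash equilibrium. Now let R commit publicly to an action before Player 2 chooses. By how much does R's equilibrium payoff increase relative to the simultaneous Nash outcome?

0

Solve by backward induction (R leads).
- A: BR = c1, leader payoff 17.
- B: BR = c2, leader payoff 7.
- C: BR = c2, leader payoff 11.
- D: BR = c1, leader payoff 15.
R's induced payoffs are 17, 7, 11, 15, so R commits to A. Subgame-perfect outcome: (A, c1) with payoffs (17, 18).
Now find the simultaneous Nash equilibrium.
R's best replies: c1→A; c2→A; c3→D.
Player 2's best replies: A→c1; B→c2; C→c2; D→c1.
The unique mutual best reply is (A, c1), giving (17, 18).
R's commitment gain: 17 − 17 = 0.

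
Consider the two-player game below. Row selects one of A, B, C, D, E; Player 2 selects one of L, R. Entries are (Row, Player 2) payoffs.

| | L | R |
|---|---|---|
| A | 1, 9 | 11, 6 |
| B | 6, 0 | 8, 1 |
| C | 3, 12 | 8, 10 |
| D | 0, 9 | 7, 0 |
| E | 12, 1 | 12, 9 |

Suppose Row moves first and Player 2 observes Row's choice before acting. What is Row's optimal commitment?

Backward induction with Row moving first.
- A → Player 2 plays L (best of 9, 6); Row gets 1.
- B → Player 2 plays R (best of 0, 1); Row gets 8.
- C → Player 2 plays L (best of 12, 10); Row gets 3.
- D → Player 2 plays L (best of 9, 0); Row gets 0.
- E → Player 2 plays R (best of 1, 9); Row gets 12.
Maximizing over 1, 8, 3, 0, 12, Row chooses E. Subgame-perfect outcome: (E, R) with payoffs (12, 9).

E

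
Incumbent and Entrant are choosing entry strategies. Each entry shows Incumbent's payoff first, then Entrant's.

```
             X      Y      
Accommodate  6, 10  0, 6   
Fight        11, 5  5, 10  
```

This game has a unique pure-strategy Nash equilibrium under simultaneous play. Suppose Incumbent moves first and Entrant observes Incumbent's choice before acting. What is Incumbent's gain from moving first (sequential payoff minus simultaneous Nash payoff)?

1

Work backward from Entrant's decision.
- Accommodate: Entrant compares 10, 6 and picks X; Incumbent would get 6.
- Fight: Entrant compares 5, 10 and picks Y; Incumbent would get 5.
Maximizing over 6, 5, Incumbent chooses Accommodate. Subgame-perfect outcome: (Accommodate, X) with payoffs (6, 10).
Now find the simultaneous Nash equilibrium.
Incumbent's best replies: X→Fight; Y→Fight.
Entrant's best replies: Accommodate→X; Fight→Y.
The unique mutual best reply is (Fight, Y), giving (5, 10).
Incumbent's commitment gain: 6 − 5 = 1.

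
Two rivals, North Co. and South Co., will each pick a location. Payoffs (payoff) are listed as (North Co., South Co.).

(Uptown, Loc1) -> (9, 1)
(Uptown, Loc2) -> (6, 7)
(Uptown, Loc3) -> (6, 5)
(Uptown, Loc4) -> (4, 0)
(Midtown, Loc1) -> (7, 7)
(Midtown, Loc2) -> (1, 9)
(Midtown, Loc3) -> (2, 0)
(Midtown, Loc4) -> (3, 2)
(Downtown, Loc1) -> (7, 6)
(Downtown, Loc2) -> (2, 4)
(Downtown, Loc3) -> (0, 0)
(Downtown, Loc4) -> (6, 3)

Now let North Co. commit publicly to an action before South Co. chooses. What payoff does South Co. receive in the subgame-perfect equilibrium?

Solve by backward induction (North Co. leads).
- Uptown: South Co. compares 1, 7, 5, 0 and picks Loc2; North Co. would get 6.
- Midtown: South Co. compares 7, 9, 0, 2 and picks Loc2; North Co. would get 1.
- Downtown: South Co. compares 6, 4, 0, 3 and picks Loc1; North Co. would get 7.
Among 6, 1, 7, the best is 7 at Downtown. Subgame-perfect outcome: (Downtown, Loc1) with payoffs (7, 6).

6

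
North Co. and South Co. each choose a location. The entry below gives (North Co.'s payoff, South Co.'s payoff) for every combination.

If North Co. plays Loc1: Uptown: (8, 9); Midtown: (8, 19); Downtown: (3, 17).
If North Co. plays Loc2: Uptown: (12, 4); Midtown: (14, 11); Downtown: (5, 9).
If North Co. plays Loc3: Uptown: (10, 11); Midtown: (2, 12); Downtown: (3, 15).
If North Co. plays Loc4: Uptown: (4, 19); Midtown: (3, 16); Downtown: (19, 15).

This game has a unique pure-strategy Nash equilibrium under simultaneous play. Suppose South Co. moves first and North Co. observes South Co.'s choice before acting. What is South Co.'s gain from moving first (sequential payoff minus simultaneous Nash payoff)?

Work backward from North Co.'s decision.
- Uptown: BR = Loc2, leader payoff 4.
- Midtown: BR = Loc2, leader payoff 11.
- Downtown: BR = Loc4, leader payoff 15.
South Co.'s induced payoffs are 4, 11, 15, so South Co. commits to Downtown. Subgame-perfect outcome: (Loc4, Downtown) with payoffs (19, 15).
For the simultaneous game, intersect best replies.
North Co.'s best replies: Uptown→Loc2; Midtown→Loc2; Downtown→Loc4.
South Co.'s best replies: Loc1→Midtown; Loc2→Midtown; Loc3→Downtown; Loc4→Uptown.
The unique mutual best reply is (Loc2, Midtown), giving (14, 11).
South Co.'s commitment gain: 15 − 11 = 4.

4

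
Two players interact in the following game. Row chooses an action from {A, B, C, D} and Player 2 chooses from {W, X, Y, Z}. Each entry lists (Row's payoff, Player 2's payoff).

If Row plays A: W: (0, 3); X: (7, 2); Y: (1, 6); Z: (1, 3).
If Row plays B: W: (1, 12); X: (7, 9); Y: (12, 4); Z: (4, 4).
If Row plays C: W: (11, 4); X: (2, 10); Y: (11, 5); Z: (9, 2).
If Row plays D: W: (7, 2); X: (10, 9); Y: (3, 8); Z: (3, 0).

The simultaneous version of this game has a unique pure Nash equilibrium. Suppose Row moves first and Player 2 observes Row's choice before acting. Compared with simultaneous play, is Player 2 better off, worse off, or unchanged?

Solve by backward induction (Row leads).
- A: Player 2 compares 3, 2, 6, 3 and picks Y; Row would get 1.
- B: Player 2 compares 12, 9, 4, 4 and picks W; Row would get 1.
- C: Player 2 compares 4, 10, 5, 2 and picks X; Row would get 2.
- D: Player 2 compares 2, 9, 8, 0 and picks X; Row would get 10.
Maximizing over 1, 1, 2, 10, Row chooses D. Subgame-perfect outcome: (D, X) with payoffs (10, 9).
For the simultaneous game, intersect best replies.
Row's best replies: W→C; X→D; Y→B; Z→C.
Player 2's best replies: A→Y; B→W; C→X; D→X.
The unique mutual best reply is (D, X), giving (10, 9).
Player 2 earns 9 sequentially versus 9 at the Nash outcome: unchanged.

unchanged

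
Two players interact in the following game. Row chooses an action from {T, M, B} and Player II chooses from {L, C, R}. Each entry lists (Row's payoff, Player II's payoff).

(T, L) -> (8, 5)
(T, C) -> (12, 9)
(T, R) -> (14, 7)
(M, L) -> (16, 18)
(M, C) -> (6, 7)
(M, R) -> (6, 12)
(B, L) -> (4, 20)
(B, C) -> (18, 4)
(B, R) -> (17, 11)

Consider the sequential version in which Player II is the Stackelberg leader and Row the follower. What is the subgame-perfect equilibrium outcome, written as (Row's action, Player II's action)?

(M, L)

Row best-responds to each possible Player II move:
- L → Row plays M (best of 8, 16, 4); Player II gets 18.
- C → Row plays B (best of 12, 6, 18); Player II gets 4.
- R → Row plays B (best of 14, 6, 17); Player II gets 11.
Among 18, 4, 11, the best is 18 at L. Subgame-perfect outcome: (M, L) with payoffs (16, 18).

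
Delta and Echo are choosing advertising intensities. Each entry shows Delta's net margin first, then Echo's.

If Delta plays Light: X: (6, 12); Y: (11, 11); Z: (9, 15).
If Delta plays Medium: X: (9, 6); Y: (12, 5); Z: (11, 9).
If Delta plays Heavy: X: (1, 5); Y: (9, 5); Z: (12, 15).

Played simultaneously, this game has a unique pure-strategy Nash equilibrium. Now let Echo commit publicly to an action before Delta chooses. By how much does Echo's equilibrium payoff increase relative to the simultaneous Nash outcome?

0

Backward induction with Echo moving first.
- X → Delta plays Medium (best of 6, 9, 1); Echo gets 6.
- Y → Delta plays Medium (best of 11, 12, 9); Echo gets 5.
- Z → Delta plays Heavy (best of 9, 11, 12); Echo gets 15.
Echo's induced payoffs are 6, 5, 15, so Echo commits to Z. Subgame-perfect outcome: (Heavy, Z) with payoffs (12, 15).
For the simultaneous game, intersect best replies.
Delta's best replies: X→Medium; Y→Medium; Z→Heavy.
Echo's best replies: Light→Z; Medium→Z; Heavy→Z.
Only (Heavy, Z) has each player best-responding; Nash payoffs (12, 15).
Echo's commitment gain: 15 − 15 = 0.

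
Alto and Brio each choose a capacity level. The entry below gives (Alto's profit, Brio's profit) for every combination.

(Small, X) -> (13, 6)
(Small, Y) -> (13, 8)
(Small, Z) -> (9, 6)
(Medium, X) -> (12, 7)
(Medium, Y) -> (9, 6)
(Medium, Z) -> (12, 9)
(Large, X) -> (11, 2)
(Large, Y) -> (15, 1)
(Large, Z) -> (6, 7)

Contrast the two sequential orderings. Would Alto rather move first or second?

If Alto leads: Brio's best replies are Small→Y, Medium→Z, Large→Z; Alto's induced payoffs 13, 12, 6; outcome (Small, Y), payoffs (13, 8).
If Brio leads: Alto's best replies are X→Small, Y→Large, Z→Medium; Brio's induced payoffs 6, 1, 9; outcome (Medium, Z), payoffs (12, 9).
Alto gets 13 moving first and 12 moving second, so Alto prefers to move first.

first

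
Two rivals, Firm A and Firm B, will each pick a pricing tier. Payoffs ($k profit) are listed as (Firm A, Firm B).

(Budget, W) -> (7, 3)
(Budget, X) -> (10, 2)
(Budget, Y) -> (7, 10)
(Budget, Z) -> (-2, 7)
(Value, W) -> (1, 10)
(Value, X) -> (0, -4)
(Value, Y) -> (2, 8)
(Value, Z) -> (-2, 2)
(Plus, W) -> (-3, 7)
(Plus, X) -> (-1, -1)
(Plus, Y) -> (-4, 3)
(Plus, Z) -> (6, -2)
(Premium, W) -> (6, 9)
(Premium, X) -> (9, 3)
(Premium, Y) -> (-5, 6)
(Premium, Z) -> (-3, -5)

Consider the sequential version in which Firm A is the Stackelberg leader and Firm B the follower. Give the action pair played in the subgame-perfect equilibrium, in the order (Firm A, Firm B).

Firm B best-responds to each possible Firm A move:
- Budget: Firm B compares 3, 2, 10, 7 and picks Y; Firm A would get 7.
- Value: Firm B compares 10, -4, 8, 2 and picks W; Firm A would get 1.
- Plus: Firm B compares 7, -1, 3, -2 and picks W; Firm A would get -3.
- Premium: Firm B compares 9, 3, 6, -5 and picks W; Firm A would get 6.
Among 7, 1, -3, 6, the best is 7 at Budget. Subgame-perfect outcome: (Budget, Y) with payoffs (7, 10).

(Budget, Y)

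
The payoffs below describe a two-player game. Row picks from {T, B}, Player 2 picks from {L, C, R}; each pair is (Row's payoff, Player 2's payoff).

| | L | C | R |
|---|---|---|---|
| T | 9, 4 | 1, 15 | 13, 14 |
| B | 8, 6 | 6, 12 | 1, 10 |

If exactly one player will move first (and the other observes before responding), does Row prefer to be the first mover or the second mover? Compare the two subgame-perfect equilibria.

second

If Row leads: Player 2's best replies are T→C, B→C; Row's induced payoffs 1, 6; outcome (B, C), payoffs (6, 12).
If Player 2 leads: Row's best replies are L→T, C→B, R→T; Player 2's induced payoffs 4, 12, 14; outcome (T, R), payoffs (13, 14).
Row gets 6 moving first and 13 moving second, so Row prefers to move second.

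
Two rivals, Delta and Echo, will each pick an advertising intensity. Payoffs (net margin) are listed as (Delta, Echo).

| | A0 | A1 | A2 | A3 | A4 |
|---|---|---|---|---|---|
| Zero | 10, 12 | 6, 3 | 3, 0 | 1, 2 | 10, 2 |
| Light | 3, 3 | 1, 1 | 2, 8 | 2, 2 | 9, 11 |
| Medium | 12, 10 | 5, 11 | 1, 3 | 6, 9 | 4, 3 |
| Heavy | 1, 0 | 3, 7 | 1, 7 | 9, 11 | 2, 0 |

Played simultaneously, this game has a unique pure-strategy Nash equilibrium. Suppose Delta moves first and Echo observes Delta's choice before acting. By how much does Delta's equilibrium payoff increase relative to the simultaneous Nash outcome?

Solve by backward induction (Delta leads).
- Zero: BR = A0, leader payoff 10.
- Light: BR = A4, leader payoff 9.
- Medium: BR = A1, leader payoff 5.
- Heavy: BR = A3, leader payoff 9.
Maximizing over 10, 9, 5, 9, Delta chooses Zero. Subgame-perfect outcome: (Zero, A0) with payoffs (10, 12).
Under simultaneous play:
Delta's best replies: A0→Medium; A1→Zero; A2→Zero; A3→Heavy; A4→Zero.
Echo's best replies: Zero→A0; Light→A4; Medium→A1; Heavy→A3.
Only (Heavy, A3) has each player best-responding; Nash payoffs (9, 11).
Delta's commitment gain: 10 − 9 = 1.

1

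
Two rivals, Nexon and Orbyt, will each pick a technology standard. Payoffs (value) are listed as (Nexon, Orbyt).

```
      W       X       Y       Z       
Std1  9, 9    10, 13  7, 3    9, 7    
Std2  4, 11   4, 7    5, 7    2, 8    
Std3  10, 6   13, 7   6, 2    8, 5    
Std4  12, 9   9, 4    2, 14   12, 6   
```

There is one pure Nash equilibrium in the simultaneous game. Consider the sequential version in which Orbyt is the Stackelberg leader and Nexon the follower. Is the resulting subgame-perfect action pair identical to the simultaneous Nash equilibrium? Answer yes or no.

no

Solve by backward induction (Orbyt leads).
- W → Nexon plays Std4 (best of 9, 4, 10, 12); Orbyt gets 9.
- X → Nexon plays Std3 (best of 10, 4, 13, 9); Orbyt gets 7.
- Y → Nexon plays Std1 (best of 7, 5, 6, 2); Orbyt gets 3.
- Z → Nexon plays Std4 (best of 9, 2, 8, 12); Orbyt gets 6.
Among 9, 7, 3, 6, the best is 9 at W. Subgame-perfect outcome: (Std4, W) with payoffs (12, 9).
For the simultaneous game, intersect best replies.
Nexon's best replies: W→Std4; X→Std3; Y→Std1; Z→Std4.
Orbyt's best replies: Std1→X; Std2→W; Std3→X; Std4→Y.
The unique mutual best reply is (Std3, X), giving (13, 7).
Sequential outcome (Std4, W) differs from the Nash profile (Std3, X).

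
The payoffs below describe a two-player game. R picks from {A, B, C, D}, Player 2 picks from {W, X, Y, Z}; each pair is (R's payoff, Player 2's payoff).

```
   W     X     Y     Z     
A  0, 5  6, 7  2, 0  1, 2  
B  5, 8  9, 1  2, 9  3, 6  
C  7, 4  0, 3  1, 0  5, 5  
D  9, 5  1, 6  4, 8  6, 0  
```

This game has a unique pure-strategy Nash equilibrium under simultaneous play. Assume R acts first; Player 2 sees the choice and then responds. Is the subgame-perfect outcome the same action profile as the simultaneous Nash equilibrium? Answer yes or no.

Solve by backward induction (R leads).
- A: Player 2 compares 5, 7, 0, 2 and picks X; R would get 6.
- B: Player 2 compares 8, 1, 9, 6 and picks Y; R would get 2.
- C: Player 2 compares 4, 3, 0, 5 and picks Z; R would get 5.
- D: Player 2 compares 5, 6, 8, 0 and picks Y; R would get 4.
Maximizing over 6, 2, 5, 4, R chooses A. Subgame-perfect outcome: (A, X) with payoffs (6, 7).
Under simultaneous play:
R's best replies: W→D; X→B; Y→D; Z→D.
Player 2's best replies: A→X; B→Y; C→Z; D→Y.
Only (D, Y) has each player best-responding; Nash payoffs (4, 8).
Sequential outcome (A, X) differs from the Nash profile (D, Y).

no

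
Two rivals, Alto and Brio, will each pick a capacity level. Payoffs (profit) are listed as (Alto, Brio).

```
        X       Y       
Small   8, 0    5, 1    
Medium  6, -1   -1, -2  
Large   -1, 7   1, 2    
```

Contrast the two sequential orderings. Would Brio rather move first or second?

first

If Alto leads: Brio's best replies are Small→Y, Medium→X, Large→X; Alto's induced payoffs 5, 6, -1; outcome (Medium, X), payoffs (6, -1).
If Brio leads: Alto's best replies are X→Small, Y→Small; Brio's induced payoffs 0, 1; outcome (Small, Y), payoffs (5, 1).
Brio gets 1 moving first and -1 moving second, so Brio prefers to move first.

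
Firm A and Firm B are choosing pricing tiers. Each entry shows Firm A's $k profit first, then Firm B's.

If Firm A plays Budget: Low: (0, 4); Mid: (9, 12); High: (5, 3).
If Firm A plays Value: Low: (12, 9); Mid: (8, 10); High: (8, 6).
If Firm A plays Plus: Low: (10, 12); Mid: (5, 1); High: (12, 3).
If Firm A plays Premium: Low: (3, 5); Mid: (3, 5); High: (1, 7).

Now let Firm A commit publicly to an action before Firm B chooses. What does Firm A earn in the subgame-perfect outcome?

10

Backward induction with Firm A moving first.
- Budget: Firm B compares 4, 12, 3 and picks Mid; Firm A would get 9.
- Value: Firm B compares 9, 10, 6 and picks Mid; Firm A would get 8.
- Plus: Firm B compares 12, 1, 3 and picks Low; Firm A would get 10.
- Premium: Firm B compares 5, 5, 7 and picks High; Firm A would get 1.
Firm A's induced payoffs are 9, 8, 10, 1, so Firm A commits to Plus. Subgame-perfect outcome: (Plus, Low) with payoffs (10, 12).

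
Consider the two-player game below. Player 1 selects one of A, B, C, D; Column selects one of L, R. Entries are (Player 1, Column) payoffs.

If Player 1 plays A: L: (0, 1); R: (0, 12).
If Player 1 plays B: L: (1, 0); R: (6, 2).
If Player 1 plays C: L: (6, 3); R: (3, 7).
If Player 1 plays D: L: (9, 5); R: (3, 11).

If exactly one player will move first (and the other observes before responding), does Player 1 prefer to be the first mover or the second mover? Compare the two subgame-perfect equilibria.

second

If Player 1 leads: Column's best replies are A→R, B→R, C→R, D→R; Player 1's induced payoffs 0, 6, 3, 3; outcome (B, R), payoffs (6, 2).
If Column leads: Player 1's best replies are L→D, R→B; Column's induced payoffs 5, 2; outcome (D, L), payoffs (9, 5).
Player 1 gets 6 moving first and 9 moving second, so Player 1 prefers to move second.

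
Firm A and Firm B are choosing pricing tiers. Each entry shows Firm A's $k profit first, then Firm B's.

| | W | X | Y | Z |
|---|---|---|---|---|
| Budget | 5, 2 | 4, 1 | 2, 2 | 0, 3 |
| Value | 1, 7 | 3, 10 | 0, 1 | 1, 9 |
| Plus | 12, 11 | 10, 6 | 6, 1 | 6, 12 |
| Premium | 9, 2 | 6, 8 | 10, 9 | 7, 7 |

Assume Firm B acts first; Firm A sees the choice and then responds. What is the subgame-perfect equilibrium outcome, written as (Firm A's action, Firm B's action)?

(Plus, W)

Backward induction with Firm B moving first.
- W: Firm A compares 5, 1, 12, 9 and picks Plus; Firm B would get 11.
- X: Firm A compares 4, 3, 10, 6 and picks Plus; Firm B would get 6.
- Y: Firm A compares 2, 0, 6, 10 and picks Premium; Firm B would get 9.
- Z: Firm A compares 0, 1, 6, 7 and picks Premium; Firm B would get 7.
Among 11, 6, 9, 7, the best is 11 at W. Subgame-perfect outcome: (Plus, W) with payoffs (12, 11).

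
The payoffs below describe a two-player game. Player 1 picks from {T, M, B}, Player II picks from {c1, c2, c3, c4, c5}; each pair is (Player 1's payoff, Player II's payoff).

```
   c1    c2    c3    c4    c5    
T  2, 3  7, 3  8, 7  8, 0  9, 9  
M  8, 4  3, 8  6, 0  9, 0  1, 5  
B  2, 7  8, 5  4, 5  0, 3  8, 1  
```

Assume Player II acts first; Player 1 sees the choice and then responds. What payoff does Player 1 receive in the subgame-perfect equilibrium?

9

Backward induction with Player II moving first.
- c1: Player 1 compares 2, 8, 2 and picks M; Player II would get 4.
- c2: Player 1 compares 7, 3, 8 and picks B; Player II would get 5.
- c3: Player 1 compares 8, 6, 4 and picks T; Player II would get 7.
- c4: Player 1 compares 8, 9, 0 and picks M; Player II would get 0.
- c5: Player 1 compares 9, 1, 8 and picks T; Player II would get 9.
Maximizing over 4, 5, 7, 0, 9, Player II chooses c5. Subgame-perfect outcome: (T, c5) with payoffs (9, 9).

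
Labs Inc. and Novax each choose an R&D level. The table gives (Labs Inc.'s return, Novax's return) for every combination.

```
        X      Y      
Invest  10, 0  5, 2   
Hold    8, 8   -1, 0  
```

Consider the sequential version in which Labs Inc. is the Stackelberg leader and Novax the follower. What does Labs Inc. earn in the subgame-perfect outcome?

Work backward from Novax's decision.
- Invest: BR = Y, leader payoff 5.
- Hold: BR = X, leader payoff 8.
Maximizing over 5, 8, Labs Inc. chooses Hold. Subgame-perfect outcome: (Hold, X) with payoffs (8, 8).

8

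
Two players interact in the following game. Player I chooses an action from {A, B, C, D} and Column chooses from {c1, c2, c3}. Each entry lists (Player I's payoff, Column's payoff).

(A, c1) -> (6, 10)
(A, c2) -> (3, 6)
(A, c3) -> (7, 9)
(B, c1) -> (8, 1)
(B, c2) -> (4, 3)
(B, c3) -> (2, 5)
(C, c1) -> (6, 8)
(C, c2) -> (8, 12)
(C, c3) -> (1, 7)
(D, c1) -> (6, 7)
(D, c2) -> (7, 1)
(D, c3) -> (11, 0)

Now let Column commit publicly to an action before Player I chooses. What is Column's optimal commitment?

Work backward from Player I's decision.
- c1 → Player I plays B (best of 6, 8, 6, 6); Column gets 1.
- c2 → Player I plays C (best of 3, 4, 8, 7); Column gets 12.
- c3 → Player I plays D (best of 7, 2, 1, 11); Column gets 0.
Column's induced payoffs are 1, 12, 0, so Column commits to c2. Subgame-perfect outcome: (C, c2) with payoffs (8, 12).

c2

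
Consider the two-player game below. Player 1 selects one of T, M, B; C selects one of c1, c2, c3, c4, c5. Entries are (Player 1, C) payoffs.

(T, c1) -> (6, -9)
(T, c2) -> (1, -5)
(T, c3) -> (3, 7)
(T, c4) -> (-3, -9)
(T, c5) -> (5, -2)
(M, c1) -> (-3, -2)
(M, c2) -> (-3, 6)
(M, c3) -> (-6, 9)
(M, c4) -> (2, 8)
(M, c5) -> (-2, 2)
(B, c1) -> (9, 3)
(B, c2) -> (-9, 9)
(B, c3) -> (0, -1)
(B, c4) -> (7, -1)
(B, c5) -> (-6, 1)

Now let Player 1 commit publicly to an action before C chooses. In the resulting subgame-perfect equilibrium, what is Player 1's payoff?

Backward induction with Player 1 moving first.
- T → C plays c3 (best of -9, -5, 7, -9, -2); Player 1 gets 3.
- M → C plays c3 (best of -2, 6, 9, 8, 2); Player 1 gets -6.
- B → C plays c2 (best of 3, 9, -1, -1, 1); Player 1 gets -9.
Player 1's induced payoffs are 3, -6, -9, so Player 1 commits to T. Subgame-perfect outcome: (T, c3) with payoffs (3, 7).

3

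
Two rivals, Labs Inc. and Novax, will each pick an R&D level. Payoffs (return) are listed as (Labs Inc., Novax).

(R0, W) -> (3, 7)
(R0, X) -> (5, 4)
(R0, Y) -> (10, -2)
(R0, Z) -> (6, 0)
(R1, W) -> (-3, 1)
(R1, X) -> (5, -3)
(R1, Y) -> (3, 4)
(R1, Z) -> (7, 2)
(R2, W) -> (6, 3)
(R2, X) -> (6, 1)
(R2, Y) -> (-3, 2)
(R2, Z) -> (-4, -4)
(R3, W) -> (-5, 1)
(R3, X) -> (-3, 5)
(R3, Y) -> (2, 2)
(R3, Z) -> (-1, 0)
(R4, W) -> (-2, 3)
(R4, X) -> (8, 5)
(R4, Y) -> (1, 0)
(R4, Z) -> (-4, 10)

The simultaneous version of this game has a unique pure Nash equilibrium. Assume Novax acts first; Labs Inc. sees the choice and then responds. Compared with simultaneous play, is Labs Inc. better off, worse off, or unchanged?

Work backward from Labs Inc.'s decision.
- W → Labs Inc. plays R2 (best of 3, -3, 6, -5, -2); Novax gets 3.
- X → Labs Inc. plays R4 (best of 5, 5, 6, -3, 8); Novax gets 5.
- Y → Labs Inc. plays R0 (best of 10, 3, -3, 2, 1); Novax gets -2.
- Z → Labs Inc. plays R1 (best of 6, 7, -4, -1, -4); Novax gets 2.
Novax's induced payoffs are 3, 5, -2, 2, so Novax commits to X. Subgame-perfect outcome: (R4, X) with payoffs (8, 5).
For the simultaneous game, intersect best replies.
Labs Inc.'s best replies: W→R2; X→R4; Y→R0; Z→R1.
Novax's best replies: R0→W; R1→Y; R2→W; R3→X; R4→Z.
The unique mutual best reply is (R2, W), giving (6, 3).
Labs Inc. earns 8 sequentially versus 6 at the Nash outcome: better off.

better off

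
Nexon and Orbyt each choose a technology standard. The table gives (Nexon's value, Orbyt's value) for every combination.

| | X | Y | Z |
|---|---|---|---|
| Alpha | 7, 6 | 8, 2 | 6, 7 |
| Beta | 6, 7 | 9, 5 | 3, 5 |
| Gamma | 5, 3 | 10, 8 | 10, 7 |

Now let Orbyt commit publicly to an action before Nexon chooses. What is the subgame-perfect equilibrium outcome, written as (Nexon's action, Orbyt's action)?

(Gamma, Y)

Nexon best-responds to each possible Orbyt move:
- X → Nexon plays Alpha (best of 7, 6, 5); Orbyt gets 6.
- Y → Nexon plays Gamma (best of 8, 9, 10); Orbyt gets 8.
- Z → Nexon plays Gamma (best of 6, 3, 10); Orbyt gets 7.
Maximizing over 6, 8, 7, Orbyt chooses Y. Subgame-perfect outcome: (Gamma, Y) with payoffs (10, 8).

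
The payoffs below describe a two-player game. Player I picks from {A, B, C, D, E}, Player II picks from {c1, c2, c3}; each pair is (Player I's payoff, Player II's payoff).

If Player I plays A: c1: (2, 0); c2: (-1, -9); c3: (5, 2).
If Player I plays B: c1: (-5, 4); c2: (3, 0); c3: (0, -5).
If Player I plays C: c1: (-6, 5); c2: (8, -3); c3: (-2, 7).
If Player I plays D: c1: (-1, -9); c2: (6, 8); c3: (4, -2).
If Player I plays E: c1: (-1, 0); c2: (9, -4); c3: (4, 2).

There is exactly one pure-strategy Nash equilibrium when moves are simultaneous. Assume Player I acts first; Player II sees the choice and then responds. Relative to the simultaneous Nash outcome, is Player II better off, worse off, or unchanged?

better off

Backward induction with Player I moving first.
- A → Player II plays c3 (best of 0, -9, 2); Player I gets 5.
- B → Player II plays c1 (best of 4, 0, -5); Player I gets -5.
- C → Player II plays c3 (best of 5, -3, 7); Player I gets -2.
- D → Player II plays c2 (best of -9, 8, -2); Player I gets 6.
- E → Player II plays c3 (best of 0, -4, 2); Player I gets 4.
Maximizing over 5, -5, -2, 6, 4, Player I chooses D. Subgame-perfect outcome: (D, c2) with payoffs (6, 8).
Now find the simultaneous Nash equilibrium.
Player I's best replies: c1→A; c2→E; c3→A.
Player II's best replies: A→c3; B→c1; C→c3; D→c2; E→c3.
The unique mutual best reply is (A, c3), giving (5, 2).
Player II earns 8 sequentially versus 2 at the Nash outcome: better off.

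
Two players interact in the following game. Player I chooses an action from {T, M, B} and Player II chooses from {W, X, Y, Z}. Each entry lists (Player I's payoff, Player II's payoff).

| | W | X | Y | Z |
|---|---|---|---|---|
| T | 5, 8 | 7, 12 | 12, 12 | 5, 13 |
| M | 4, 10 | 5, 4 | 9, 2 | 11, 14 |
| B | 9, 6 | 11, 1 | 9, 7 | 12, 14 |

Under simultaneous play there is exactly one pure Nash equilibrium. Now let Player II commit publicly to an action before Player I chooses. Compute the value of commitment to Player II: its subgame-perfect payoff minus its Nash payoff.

Backward induction with Player II moving first.
- W: BR = B, leader payoff 6.
- X: BR = B, leader payoff 1.
- Y: BR = T, leader payoff 12.
- Z: BR = B, leader payoff 14.
Player II's induced payoffs are 6, 1, 12, 14, so Player II commits to Z. Subgame-perfect outcome: (B, Z) with payoffs (12, 14).
Now find the simultaneous Nash equilibrium.
Player I's best replies: W→B; X→B; Y→T; Z→B.
Player II's best replies: T→Z; M→Z; B→Z.
Only (B, Z) has each player best-responding; Nash payoffs (12, 14).
Player II's commitment gain: 14 − 14 = 0.

0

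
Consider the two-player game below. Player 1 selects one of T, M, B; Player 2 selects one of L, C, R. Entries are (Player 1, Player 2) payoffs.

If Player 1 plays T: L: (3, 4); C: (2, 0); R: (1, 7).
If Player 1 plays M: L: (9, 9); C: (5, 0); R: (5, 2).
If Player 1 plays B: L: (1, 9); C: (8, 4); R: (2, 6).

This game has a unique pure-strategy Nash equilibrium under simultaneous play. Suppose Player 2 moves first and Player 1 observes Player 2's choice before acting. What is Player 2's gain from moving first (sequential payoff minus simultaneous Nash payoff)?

Backward induction with Player 2 moving first.
- L: Player 1 compares 3, 9, 1 and picks M; Player 2 would get 9.
- C: Player 1 compares 2, 5, 8 and picks B; Player 2 would get 4.
- R: Player 1 compares 1, 5, 2 and picks M; Player 2 would get 2.
Player 2's induced payoffs are 9, 4, 2, so Player 2 commits to L. Subgame-perfect outcome: (M, L) with payoffs (9, 9).
For the simultaneous game, intersect best replies.
Player 1's best replies: L→M; C→B; R→M.
Player 2's best replies: T→R; M→L; B→L.
Only (M, L) has each player best-responding; Nash payoffs (9, 9).
Player 2's commitment gain: 9 − 9 = 0.

0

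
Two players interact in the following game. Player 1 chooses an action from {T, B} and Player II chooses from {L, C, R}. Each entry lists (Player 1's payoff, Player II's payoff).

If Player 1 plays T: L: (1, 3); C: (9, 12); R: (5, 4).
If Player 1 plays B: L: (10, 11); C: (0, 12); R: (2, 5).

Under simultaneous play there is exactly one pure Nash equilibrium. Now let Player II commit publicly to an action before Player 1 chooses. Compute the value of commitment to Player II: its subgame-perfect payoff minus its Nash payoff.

Player 1 best-responds to each possible Player II move:
- L: Player 1 compares 1, 10 and picks B; Player II would get 11.
- C: Player 1 compares 9, 0 and picks T; Player II would get 12.
- R: Player 1 compares 5, 2 and picks T; Player II would get 4.
Among 11, 12, 4, the best is 12 at C. Subgame-perfect outcome: (T, C) with payoffs (9, 12).
Under simultaneous play:
Player 1's best replies: L→B; C→T; R→T.
Player II's best replies: T→C; B→C.
Only (T, C) has each player best-responding; Nash payoffs (9, 12).
Player II's commitment gain: 12 − 12 = 0.

0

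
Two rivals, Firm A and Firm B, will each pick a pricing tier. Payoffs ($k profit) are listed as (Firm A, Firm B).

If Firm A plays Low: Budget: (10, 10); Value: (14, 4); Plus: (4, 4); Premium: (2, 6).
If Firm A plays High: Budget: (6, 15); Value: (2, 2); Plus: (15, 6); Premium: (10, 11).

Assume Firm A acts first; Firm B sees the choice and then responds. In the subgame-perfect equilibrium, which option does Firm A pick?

Work backward from Firm B's decision.
- Low: Firm B compares 10, 4, 4, 6 and picks Budget; Firm A would get 10.
- High: Firm B compares 15, 2, 6, 11 and picks Budget; Firm A would get 6.
Firm A's induced payoffs are 10, 6, so Firm A commits to Low. Subgame-perfect outcome: (Low, Budget) with payoffs (10, 10).

Low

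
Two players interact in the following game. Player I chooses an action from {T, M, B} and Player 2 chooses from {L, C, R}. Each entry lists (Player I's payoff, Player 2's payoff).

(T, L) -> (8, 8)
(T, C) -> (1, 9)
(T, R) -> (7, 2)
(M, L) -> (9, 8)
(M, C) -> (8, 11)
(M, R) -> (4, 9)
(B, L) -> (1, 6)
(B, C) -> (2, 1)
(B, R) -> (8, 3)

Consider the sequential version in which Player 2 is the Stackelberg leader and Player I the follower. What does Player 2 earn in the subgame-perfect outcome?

11

Player I best-responds to each possible Player 2 move:
- L: Player I compares 8, 9, 1 and picks M; Player 2 would get 8.
- C: Player I compares 1, 8, 2 and picks M; Player 2 would get 11.
- R: Player I compares 7, 4, 8 and picks B; Player 2 would get 3.
Player 2's induced payoffs are 8, 11, 3, so Player 2 commits to C. Subgame-perfect outcome: (M, C) with payoffs (8, 11).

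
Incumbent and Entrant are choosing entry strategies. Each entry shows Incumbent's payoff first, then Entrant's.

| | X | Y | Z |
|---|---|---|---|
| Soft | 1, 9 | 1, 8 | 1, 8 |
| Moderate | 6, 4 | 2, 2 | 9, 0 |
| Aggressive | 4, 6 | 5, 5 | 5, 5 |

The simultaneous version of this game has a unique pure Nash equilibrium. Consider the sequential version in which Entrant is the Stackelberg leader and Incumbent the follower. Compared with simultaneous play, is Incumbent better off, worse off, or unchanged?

worse off

Work backward from Incumbent's decision.
- X: BR = Moderate, leader payoff 4.
- Y: BR = Aggressive, leader payoff 5.
- Z: BR = Moderate, leader payoff 0.
Among 4, 5, 0, the best is 5 at Y. Subgame-perfect outcome: (Aggressive, Y) with payoffs (5, 5).
For the simultaneous game, intersect best replies.
Incumbent's best replies: X→Moderate; Y→Aggressive; Z→Moderate.
Entrant's best replies: Soft→X; Moderate→X; Aggressive→X.
Only (Moderate, X) has each player best-responding; Nash payoffs (6, 4).
Incumbent earns 5 sequentially versus 6 at the Nash outcome: worse off.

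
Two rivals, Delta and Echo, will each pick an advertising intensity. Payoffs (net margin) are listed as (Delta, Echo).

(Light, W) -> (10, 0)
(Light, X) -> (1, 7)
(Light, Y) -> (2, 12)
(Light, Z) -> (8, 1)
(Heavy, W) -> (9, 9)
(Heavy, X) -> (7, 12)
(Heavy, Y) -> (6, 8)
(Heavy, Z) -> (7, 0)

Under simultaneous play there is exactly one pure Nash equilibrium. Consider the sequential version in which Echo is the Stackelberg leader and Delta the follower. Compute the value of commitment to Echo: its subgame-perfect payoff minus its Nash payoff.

Backward induction with Echo moving first.
- W: Delta compares 10, 9 and picks Light; Echo would get 0.
- X: Delta compares 1, 7 and picks Heavy; Echo would get 12.
- Y: Delta compares 2, 6 and picks Heavy; Echo would get 8.
- Z: Delta compares 8, 7 and picks Light; Echo would get 1.
Maximizing over 0, 12, 8, 1, Echo chooses X. Subgame-perfect outcome: (Heavy, X) with payoffs (7, 12).
Under simultaneous play:
Delta's best replies: W→Light; X→Heavy; Y→Heavy; Z→Light.
Echo's best replies: Light→Y; Heavy→X.
The unique mutual best reply is (Heavy, X), giving (7, 12).
Echo's commitment gain: 12 − 12 = 0.

0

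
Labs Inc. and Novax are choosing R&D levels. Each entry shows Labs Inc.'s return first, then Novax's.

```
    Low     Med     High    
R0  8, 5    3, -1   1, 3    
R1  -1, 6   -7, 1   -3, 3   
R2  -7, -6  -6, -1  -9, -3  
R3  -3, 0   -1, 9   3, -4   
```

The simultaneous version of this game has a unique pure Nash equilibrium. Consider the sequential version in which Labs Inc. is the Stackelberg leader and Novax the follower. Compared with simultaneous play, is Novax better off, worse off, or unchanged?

Work backward from Novax's decision.
- R0: Novax compares 5, -1, 3 and picks Low; Labs Inc. would get 8.
- R1: Novax compares 6, 1, 3 and picks Low; Labs Inc. would get -1.
- R2: Novax compares -6, -1, -3 and picks Med; Labs Inc. would get -6.
- R3: Novax compares 0, 9, -4 and picks Med; Labs Inc. would get -1.
Maximizing over 8, -1, -6, -1, Labs Inc. chooses R0. Subgame-perfect outcome: (R0, Low) with payoffs (8, 5).
Under simultaneous play:
Labs Inc.'s best replies: Low→R0; Med→R0; High→R3.
Novax's best replies: R0→Low; R1→Low; R2→Med; R3→Med.
Only (R0, Low) has each player best-responding; Nash payoffs (8, 5).
Novax earns 5 sequentially versus 5 at the Nash outcome: unchanged.

unchanged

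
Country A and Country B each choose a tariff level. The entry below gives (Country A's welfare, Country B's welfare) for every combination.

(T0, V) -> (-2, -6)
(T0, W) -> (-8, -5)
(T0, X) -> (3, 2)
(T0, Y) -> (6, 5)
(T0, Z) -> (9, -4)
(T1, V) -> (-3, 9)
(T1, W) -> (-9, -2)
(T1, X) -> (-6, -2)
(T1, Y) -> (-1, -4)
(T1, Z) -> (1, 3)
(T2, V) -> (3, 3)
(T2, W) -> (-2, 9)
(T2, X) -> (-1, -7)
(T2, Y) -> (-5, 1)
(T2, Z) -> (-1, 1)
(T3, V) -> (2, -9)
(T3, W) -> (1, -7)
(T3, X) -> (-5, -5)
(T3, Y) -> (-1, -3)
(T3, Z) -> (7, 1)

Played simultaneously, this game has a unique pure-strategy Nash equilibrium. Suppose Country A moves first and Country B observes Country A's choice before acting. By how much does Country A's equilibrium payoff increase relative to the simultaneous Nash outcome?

Country B best-responds to each possible Country A move:
- T0 → Country B plays Y (best of -6, -5, 2, 5, -4); Country A gets 6.
- T1 → Country B plays V (best of 9, -2, -2, -4, 3); Country A gets -3.
- T2 → Country B plays W (best of 3, 9, -7, 1, 1); Country A gets -2.
- T3 → Country B plays Z (best of -9, -7, -5, -3, 1); Country A gets 7.
Maximizing over 6, -3, -2, 7, Country A chooses T3. Subgame-perfect outcome: (T3, Z) with payoffs (7, 1).
Now find the simultaneous Nash equilibrium.
Country A's best replies: V→T2; W→T3; X→T0; Y→T0; Z→T0.
Country B's best replies: T0→Y; T1→V; T2→W; T3→Z.
The unique mutual best reply is (T0, Y), giving (6, 5).
Country A's commitment gain: 7 − 6 = 1.

1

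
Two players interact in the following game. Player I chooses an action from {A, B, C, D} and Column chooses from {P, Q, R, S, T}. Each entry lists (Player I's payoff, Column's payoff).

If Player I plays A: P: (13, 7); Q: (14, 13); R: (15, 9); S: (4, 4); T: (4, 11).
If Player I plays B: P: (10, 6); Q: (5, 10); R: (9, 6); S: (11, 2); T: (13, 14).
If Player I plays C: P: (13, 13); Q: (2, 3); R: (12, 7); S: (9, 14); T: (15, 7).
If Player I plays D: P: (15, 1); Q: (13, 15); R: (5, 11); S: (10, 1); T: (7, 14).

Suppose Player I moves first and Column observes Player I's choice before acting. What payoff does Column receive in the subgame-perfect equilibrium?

Work backward from Column's decision.
- A: Column compares 7, 13, 9, 4, 11 and picks Q; Player I would get 14.
- B: Column compares 6, 10, 6, 2, 14 and picks T; Player I would get 13.
- C: Column compares 13, 3, 7, 14, 7 and picks S; Player I would get 9.
- D: Column compares 1, 15, 11, 1, 14 and picks Q; Player I would get 13.
Player I's induced payoffs are 14, 13, 9, 13, so Player I commits to A. Subgame-perfect outcome: (A, Q) with payoffs (14, 13).

13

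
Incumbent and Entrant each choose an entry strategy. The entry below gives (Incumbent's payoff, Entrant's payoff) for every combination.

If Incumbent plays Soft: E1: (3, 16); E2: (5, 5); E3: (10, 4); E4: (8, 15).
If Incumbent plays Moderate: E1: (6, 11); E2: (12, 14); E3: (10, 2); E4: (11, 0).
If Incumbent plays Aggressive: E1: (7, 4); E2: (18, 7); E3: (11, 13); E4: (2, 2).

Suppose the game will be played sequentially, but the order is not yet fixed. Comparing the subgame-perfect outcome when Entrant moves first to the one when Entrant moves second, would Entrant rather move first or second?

If Incumbent leads: Entrant's best replies are Soft→E1, Moderate→E2, Aggressive→E3; Incumbent's induced payoffs 3, 12, 11; outcome (Moderate, E2), payoffs (12, 14).
If Entrant leads: Incumbent's best replies are E1→Aggressive, E2→Aggressive, E3→Aggressive, E4→Moderate; Entrant's induced payoffs 4, 7, 13, 0; outcome (Aggressive, E3), payoffs (11, 13).
Entrant gets 13 moving first and 14 moving second, so Entrant prefers to move second.

second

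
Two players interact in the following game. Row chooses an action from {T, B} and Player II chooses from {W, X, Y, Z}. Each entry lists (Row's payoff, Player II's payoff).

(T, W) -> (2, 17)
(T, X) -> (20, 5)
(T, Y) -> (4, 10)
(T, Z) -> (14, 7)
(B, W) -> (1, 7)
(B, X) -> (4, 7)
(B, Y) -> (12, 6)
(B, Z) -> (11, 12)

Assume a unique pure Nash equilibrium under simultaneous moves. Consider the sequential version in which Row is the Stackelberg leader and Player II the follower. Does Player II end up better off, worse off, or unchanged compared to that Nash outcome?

Solve by backward induction (Row leads).
- T → Player II plays W (best of 17, 5, 10, 7); Row gets 2.
- B → Player II plays Z (best of 7, 7, 6, 12); Row gets 11.
Maximizing over 2, 11, Row chooses B. Subgame-perfect outcome: (B, Z) with payoffs (11, 12).
Now find the simultaneous Nash equilibrium.
Row's best replies: W→T; X→T; Y→B; Z→T.
Player II's best replies: T→W; B→Z.
The unique mutual best reply is (T, W), giving (2, 17).
Player II earns 12 sequentially versus 17 at the Nash outcome: worse off.

worse off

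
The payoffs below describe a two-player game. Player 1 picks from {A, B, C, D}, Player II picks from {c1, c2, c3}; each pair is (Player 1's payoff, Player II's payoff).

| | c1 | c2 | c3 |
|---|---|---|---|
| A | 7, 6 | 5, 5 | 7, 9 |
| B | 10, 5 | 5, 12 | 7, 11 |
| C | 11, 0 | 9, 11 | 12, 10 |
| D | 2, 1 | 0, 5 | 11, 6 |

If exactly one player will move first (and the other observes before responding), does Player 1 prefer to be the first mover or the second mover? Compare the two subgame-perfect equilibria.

first

If Player 1 leads: Player II's best replies are A→c3, B→c2, C→c2, D→c3; Player 1's induced payoffs 7, 5, 9, 11; outcome (D, c3), payoffs (11, 6).
If Player II leads: Player 1's best replies are c1→C, c2→C, c3→C; Player II's induced payoffs 0, 11, 10; outcome (C, c2), payoffs (9, 11).
Player 1 gets 11 moving first and 9 moving second, so Player 1 prefers to move first.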